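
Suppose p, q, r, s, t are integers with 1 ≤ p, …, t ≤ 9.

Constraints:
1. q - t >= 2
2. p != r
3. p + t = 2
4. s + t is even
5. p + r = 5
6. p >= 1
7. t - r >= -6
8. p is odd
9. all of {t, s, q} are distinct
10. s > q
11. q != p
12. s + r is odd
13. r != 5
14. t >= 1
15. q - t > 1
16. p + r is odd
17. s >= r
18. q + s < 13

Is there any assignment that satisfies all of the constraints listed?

The assignment p = 1, q = 5, r = 4, s = 7, t = 1 works:
  constraint 1 holds since q - t = 4.
  constraint 3 holds since p + t = 2.
The rest check out directly.

Satisfiable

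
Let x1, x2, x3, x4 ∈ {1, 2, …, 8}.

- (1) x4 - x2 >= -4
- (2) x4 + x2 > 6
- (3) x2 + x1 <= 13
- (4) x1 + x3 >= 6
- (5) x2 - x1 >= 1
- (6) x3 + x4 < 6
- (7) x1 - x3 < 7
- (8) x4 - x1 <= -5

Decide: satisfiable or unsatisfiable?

Constraints 1, 5, and 8 give x1 − x4 ≥ 5, x4 − x2 ≥ -4, x2 − x1 ≥ 1.
Adding all 3 inequalities: the left sides telescope to 0, and the right sides sum to 5 + (-4) + 1 = 2. So 0 ≥ 2, which is false.

Unsatisfiable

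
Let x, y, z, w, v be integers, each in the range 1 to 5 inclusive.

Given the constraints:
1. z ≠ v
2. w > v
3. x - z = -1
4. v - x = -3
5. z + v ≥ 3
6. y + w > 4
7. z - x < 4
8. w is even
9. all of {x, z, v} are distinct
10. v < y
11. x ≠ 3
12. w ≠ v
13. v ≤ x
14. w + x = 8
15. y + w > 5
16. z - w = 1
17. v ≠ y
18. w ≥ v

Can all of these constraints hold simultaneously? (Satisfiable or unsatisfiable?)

Satisfiable

Try x = 4, y = 2, z = 5, w = 4, v = 1.
Check constraint 3: x - z = -1; constraint 4: v - x = -3; constraint 5: z + v = 6. The remaining constraints are straightforward to verify.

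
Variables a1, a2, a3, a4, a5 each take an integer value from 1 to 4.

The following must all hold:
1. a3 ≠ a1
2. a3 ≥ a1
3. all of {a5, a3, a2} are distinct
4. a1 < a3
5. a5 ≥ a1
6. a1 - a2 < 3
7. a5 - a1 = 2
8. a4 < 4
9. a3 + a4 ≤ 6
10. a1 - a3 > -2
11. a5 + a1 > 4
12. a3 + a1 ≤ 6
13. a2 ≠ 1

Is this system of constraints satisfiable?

Satisfiable

Setting (a1, a2, a3, a4, a5) = (2, 2, 3, 2, 4) satisfies everything: constraint 6: a1 - a2 = 0; constraint 7: a5 - a1 = 2, and the others follow.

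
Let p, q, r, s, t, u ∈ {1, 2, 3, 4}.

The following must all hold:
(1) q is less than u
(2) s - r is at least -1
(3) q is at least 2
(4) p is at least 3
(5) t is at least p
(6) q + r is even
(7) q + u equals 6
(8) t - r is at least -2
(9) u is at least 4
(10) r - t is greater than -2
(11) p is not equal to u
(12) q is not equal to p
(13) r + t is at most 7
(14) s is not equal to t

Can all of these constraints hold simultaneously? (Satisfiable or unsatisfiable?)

Satisfiable

The assignment p = 3, q = 2, r = 4, s = 4, t = 3, u = 4 works:
  constraint 2 holds since s - r = 0.
  constraint 7 holds since q + u = 6.
The rest check out directly.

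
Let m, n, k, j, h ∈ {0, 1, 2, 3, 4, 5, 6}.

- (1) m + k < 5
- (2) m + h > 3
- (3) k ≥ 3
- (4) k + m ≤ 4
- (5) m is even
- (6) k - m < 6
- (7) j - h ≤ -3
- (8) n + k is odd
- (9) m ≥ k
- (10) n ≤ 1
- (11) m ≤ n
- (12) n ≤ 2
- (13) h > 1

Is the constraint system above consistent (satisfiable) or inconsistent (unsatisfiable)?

Unsatisfiable

From constraints 3 and 9: m ≥ k and k ≥ 3, so m ≥ 3. From constraints 11 and 12: m ≤ n and n ≤ 2, so m ≤ 2. But 2 < 3, so no value of m works.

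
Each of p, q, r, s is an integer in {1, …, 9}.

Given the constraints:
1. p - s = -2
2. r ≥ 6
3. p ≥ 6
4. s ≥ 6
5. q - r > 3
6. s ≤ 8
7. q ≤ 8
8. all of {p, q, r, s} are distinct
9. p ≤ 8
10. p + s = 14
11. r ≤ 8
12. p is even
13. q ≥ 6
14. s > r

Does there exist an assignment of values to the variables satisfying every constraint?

Constraints 2, 3, 4, 6, 7, 9, 11, and 13 confine each of p, q, r, s to the 3 values {6, …, 8}.
Constraint 8 requires all 4 of them to be distinct, but only 3 values are available — impossible by the pigeonhole principle.

Unsatisfiable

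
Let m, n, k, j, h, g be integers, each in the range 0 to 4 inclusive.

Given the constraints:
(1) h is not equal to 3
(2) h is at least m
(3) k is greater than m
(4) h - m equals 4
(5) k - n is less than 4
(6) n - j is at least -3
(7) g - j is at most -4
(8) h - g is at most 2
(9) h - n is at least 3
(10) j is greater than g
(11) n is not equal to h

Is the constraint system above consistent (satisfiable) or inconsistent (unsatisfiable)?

Constraints 6, 7, 8, and 9 give g − h ≥ -2, h − n ≥ 3, n − j ≥ -3, j − g ≥ 4.
Adding all 4 inequalities: the left sides telescope to 0, and the right sides sum to (-2) + 3 + (-3) + 4 = 2. So 0 ≥ 2, which is false.

Unsatisfiable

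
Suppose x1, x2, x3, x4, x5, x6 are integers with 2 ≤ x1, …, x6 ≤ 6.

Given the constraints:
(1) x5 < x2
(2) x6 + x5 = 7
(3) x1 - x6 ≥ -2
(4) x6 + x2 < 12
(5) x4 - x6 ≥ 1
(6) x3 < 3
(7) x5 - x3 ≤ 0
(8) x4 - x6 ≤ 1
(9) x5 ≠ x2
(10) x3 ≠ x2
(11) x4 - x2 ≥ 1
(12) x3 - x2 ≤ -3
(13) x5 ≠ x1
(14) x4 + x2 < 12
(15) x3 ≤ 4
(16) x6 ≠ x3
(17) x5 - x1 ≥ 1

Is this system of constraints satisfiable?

Constraints 3, 7, 8, 11, 12, and 17 give x1 − x6 ≥ -2, x6 − x4 ≥ -1, x4 − x2 ≥ 1, x2 − x3 ≥ 3, x3 − x5 ≥ 0, x5 − x1 ≥ 1.
Adding all 6 inequalities: the left sides telescope to 0, and the right sides sum to (-2) + (-1) + 1 + 3 + 0 + 1 = 2. So 0 ≥ 2, which is false.

Unsatisfiable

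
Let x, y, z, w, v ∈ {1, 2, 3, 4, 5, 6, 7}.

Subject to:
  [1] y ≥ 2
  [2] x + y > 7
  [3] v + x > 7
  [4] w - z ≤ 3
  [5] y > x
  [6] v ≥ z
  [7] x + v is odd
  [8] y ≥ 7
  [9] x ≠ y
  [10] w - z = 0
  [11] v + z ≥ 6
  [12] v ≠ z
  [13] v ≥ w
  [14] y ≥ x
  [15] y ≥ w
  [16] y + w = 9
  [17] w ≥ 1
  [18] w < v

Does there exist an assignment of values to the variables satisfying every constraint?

Satisfiable

The assignment x = 2, y = 7, z = 2, w = 2, v = 7 works:
  constraint 2 holds since x + y = 9.
  constraint 3 holds since v + x = 9.
The rest check out directly.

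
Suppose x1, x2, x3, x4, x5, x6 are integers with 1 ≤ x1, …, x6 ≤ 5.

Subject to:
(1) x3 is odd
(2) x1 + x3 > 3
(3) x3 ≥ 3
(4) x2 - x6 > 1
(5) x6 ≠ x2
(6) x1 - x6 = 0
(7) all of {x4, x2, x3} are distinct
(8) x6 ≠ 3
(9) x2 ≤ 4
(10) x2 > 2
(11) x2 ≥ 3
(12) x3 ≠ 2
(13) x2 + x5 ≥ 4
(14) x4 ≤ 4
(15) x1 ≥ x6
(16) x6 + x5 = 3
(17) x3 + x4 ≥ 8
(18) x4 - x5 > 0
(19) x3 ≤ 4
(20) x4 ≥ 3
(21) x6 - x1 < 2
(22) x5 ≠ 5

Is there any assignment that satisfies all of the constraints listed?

Constraints 3, 9, 11, 14, 19, and 20 confine each of x4, x2, x3 to the 2 values {3, 4}.
Constraint 7 requires all 3 of them to be distinct, but only 2 values are available — impossible by the pigeonhole principle.

Unsatisfiable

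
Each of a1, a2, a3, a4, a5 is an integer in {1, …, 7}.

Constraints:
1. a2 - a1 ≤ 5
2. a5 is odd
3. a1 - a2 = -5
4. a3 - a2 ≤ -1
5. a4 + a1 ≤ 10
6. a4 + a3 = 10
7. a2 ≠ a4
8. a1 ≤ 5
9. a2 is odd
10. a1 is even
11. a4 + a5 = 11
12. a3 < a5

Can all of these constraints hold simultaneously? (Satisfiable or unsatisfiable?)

Satisfiable

Setting (a1, a2, a3, a4, a5) = (2, 7, 4, 6, 5) satisfies everything: constraint 1: a2 - a1 = 5; constraint 3: a1 - a2 = -5; constraint 4: a3 - a2 = -3, and the others follow.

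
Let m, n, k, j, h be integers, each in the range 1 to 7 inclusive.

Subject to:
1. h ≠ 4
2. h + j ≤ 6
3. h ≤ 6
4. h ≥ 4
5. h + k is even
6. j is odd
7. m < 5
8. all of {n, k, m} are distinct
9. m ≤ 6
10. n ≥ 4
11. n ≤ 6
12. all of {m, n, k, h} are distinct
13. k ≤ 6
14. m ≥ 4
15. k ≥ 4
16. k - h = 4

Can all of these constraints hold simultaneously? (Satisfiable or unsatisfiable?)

Constraints 3, 4, 9, 10, 11, 13, 14, and 15 confine each of m, n, k, h to the 3 values {4, …, 6}.
Constraint 12 requires all 4 of them to be distinct, but only 3 values are available — impossible by the pigeonhole principle.

Unsatisfiable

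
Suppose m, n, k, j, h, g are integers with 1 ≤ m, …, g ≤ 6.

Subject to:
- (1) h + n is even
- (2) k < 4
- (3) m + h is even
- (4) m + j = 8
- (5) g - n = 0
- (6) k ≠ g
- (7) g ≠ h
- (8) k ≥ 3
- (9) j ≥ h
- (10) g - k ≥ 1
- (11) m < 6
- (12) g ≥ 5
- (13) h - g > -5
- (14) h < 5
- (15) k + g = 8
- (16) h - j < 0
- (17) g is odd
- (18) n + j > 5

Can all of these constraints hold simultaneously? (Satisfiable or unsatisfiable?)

Satisfiable

The assignment m = 5, n = 5, k = 3, j = 3, h = 1, g = 5 works:
  constraint 4 holds since m + j = 8.
  constraint 5 holds since g - n = 0.
The rest check out directly.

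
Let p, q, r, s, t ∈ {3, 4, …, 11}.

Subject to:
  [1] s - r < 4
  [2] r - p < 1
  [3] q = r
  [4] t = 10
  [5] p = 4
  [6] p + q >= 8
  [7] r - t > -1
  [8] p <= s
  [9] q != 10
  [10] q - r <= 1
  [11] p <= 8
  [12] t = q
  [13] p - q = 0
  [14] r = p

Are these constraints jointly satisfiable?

Constraint 4 fixes t = 10 and constraint 5 fixes p = 4. Constraints 3, 12, and 14 give t = q = r = p, so t = p. But 10 ≠ 4 — contradiction.

Unsatisfiable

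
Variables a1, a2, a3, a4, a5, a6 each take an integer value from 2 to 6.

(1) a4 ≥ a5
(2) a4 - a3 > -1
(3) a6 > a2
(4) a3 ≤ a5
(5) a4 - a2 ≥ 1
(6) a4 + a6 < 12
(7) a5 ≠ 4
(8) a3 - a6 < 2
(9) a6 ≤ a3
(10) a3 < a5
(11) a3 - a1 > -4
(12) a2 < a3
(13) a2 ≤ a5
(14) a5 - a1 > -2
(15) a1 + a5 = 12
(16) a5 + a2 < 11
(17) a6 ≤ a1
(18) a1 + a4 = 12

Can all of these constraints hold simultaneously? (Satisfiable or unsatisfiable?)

One satisfying assignment is a1 = 6, a2 = 2, a3 = 5, a4 = 6, a5 = 6, a6 = 5.
For the less obvious constraints — constraint 2: a4 - a3 = 1; constraint 5: a4 - a2 = 4; constraint 6: a4 + a6 = 11 — and the others hold by inspection.

Satisfiable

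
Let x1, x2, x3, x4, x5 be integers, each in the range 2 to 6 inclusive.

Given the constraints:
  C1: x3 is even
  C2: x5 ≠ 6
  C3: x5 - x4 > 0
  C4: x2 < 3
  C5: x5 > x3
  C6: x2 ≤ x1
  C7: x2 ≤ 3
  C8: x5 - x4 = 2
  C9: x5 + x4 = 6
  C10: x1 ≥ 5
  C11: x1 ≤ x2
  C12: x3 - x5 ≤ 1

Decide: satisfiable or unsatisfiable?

From constraints 10 and 11: x2 ≥ x1 and x1 ≥ 5, so x2 ≥ 5. From constraint 4: x2 ≤ 2. But 2 < 5, so no value of x2 works.

Unsatisfiable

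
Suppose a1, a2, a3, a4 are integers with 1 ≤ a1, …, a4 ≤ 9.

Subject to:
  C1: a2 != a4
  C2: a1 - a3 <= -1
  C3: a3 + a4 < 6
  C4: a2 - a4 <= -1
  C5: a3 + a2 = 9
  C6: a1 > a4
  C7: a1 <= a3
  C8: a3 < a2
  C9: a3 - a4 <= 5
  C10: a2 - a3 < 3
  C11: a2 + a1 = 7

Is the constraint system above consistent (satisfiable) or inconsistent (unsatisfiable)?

Constraints 4, 6, 7, and 8 give a2 < a4, a4 < a1, a1 ≤ a3, a3 < a2. Chaining: a2 < a4 < a1 ≤ a3 < a2, which forces a2 < a2 — impossible.

Unsatisfiable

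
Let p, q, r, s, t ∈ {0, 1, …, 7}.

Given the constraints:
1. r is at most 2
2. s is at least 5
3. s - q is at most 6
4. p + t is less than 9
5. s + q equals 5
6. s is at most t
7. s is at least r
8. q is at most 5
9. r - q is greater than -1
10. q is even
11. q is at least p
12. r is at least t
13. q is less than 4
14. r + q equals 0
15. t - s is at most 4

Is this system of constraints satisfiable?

Unsatisfiable

From constraints 2 and 6: t ≥ s and s ≥ 5, so t ≥ 5. From constraints 1 and 12: t ≤ r and r ≤ 2, so t ≤ 2. But 2 < 5, so no value of t works.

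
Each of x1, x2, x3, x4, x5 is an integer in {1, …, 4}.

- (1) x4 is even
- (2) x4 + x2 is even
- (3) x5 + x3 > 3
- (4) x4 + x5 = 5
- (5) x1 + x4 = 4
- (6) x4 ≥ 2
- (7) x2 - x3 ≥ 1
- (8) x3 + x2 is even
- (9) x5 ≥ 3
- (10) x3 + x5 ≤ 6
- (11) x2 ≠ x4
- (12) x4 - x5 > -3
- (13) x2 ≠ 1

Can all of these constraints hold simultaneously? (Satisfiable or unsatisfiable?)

Try x1 = 2, x2 = 4, x3 = 2, x4 = 2, x5 = 3.
Check constraint 3: x5 + x3 = 5; constraint 4: x4 + x5 = 5. The remaining constraints are straightforward to verify.

Satisfiable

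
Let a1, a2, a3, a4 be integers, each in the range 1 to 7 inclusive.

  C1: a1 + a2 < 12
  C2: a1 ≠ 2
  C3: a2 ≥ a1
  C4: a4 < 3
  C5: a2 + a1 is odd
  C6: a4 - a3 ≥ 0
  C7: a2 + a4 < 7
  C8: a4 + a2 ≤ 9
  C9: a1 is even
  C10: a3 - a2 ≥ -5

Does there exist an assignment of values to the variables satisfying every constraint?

Satisfiable

Try a1 = 4, a2 = 5, a3 = 1, a4 = 1.
Check constraint 1: a1 + a2 = 9; constraint 6: a4 - a3 = 0. The remaining constraints are straightforward to verify.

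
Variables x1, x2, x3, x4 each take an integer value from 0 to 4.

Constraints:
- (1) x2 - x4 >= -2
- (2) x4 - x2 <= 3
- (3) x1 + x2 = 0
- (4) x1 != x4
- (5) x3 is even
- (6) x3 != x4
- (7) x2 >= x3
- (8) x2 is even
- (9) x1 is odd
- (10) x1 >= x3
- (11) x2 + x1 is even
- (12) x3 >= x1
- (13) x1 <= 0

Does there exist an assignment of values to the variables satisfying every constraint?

Unsatisfiable

Constraint 8 makes x2 even and constraint 9 makes x1 odd, so x2 + x1 must be odd. Constraint 11 says x2 + x1 is even — contradiction.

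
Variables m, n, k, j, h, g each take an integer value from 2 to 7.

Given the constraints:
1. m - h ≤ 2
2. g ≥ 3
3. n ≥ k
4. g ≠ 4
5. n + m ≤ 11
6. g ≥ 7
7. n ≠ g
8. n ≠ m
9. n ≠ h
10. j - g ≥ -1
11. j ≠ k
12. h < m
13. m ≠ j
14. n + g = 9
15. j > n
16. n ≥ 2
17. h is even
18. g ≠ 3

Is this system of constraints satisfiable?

Satisfiable

Take m = 7, n = 2, k = 2, j = 6, h = 6, g = 7. Then constraint 1: m - h = 1; constraint 5: n + m = 9, and every other listed constraint is also met.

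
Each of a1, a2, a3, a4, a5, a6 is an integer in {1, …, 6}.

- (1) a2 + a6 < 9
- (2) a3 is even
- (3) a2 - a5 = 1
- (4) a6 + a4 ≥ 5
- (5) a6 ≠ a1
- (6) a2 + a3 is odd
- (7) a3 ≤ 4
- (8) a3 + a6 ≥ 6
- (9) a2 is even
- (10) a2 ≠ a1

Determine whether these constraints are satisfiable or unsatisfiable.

Constraint 9 makes a2 even and constraint 2 makes a3 even, so a2 + a3 must be even. Constraint 6 says a2 + a3 is odd — contradiction.

Unsatisfiable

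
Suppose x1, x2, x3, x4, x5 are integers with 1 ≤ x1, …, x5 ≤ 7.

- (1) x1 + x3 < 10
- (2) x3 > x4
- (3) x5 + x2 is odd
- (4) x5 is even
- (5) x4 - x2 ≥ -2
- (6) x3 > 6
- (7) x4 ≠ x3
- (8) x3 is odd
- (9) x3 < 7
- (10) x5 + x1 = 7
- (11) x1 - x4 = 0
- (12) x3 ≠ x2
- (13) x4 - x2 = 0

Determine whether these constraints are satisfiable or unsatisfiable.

Unsatisfiable

From constraint 6: x3 ≥ 7. From constraint 9: x3 ≤ 6. But 6 < 7, so no value of x3 works.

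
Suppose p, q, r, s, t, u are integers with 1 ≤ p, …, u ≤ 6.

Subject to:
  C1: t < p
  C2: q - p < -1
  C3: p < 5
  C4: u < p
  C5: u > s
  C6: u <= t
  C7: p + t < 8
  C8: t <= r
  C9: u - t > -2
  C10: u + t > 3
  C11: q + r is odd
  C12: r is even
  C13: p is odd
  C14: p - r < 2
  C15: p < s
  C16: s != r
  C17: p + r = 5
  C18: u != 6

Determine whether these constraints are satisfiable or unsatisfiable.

Constraints 4, 5, and 15 give u < p, p < s, s < u. Chaining: u < p < s < u, which forces u < u — impossible.

Unsatisfiable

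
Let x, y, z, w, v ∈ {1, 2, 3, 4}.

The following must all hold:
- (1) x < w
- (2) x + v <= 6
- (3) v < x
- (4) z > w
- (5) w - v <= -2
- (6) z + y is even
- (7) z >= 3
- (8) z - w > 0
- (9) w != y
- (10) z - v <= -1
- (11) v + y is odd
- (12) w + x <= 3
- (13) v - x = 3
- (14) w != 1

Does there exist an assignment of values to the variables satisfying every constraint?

Constraints 1, 3, 4, and 10 give x < w, w < z, z < v, v < x. Chaining: x < w < z < v < x, which forces x < x — impossible.

Unsatisfiable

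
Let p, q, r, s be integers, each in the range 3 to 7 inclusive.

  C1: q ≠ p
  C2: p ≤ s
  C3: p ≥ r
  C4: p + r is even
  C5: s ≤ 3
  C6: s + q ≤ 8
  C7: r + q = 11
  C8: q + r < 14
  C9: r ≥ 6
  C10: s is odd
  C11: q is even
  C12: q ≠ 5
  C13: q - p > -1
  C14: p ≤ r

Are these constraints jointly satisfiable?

From constraints 3 and 9: p ≥ r and r ≥ 6, so p ≥ 6. From constraints 2 and 5: p ≤ s and s ≤ 3, so p ≤ 3. But 3 < 6, so no value of p works.

Unsatisfiable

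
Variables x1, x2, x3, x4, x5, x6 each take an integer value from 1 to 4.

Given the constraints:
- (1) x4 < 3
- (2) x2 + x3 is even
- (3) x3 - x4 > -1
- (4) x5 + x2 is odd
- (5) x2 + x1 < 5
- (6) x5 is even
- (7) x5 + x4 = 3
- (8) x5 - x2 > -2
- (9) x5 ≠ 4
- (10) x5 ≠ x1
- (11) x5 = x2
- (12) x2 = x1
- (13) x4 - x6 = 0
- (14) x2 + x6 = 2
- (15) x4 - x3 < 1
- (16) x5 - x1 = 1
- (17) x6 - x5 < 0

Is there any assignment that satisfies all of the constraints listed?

From constraints 11 and 12, x5 = x2 = x1, so x5 = x1. But constraint 10 says x5 ≠ x1. Contradiction.

Unsatisfiable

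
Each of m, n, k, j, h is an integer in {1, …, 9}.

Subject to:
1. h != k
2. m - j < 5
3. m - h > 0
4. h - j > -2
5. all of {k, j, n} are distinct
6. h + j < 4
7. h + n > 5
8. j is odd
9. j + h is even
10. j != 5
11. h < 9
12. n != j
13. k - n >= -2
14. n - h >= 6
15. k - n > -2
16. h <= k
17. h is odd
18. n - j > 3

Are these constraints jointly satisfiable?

The assignment m = 4, n = 7, k = 8, j = 1, h = 1 works:
  constraint 2 holds since m - j = 3.
  constraint 3 holds since m - h = 3.
  constraint 4 holds since h - j = 0.
The rest check out directly.

Satisfiable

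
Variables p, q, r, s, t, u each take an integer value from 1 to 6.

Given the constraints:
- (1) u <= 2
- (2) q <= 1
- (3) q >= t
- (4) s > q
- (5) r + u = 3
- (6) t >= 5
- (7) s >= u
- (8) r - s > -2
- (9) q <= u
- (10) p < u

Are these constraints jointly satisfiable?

Unsatisfiable

From constraints 3 and 6: q ≥ t and t ≥ 5, so q ≥ 5. From constraints 1 and 9: q ≤ u and u ≤ 2, so q ≤ 2. But 2 < 5, so no value of q works.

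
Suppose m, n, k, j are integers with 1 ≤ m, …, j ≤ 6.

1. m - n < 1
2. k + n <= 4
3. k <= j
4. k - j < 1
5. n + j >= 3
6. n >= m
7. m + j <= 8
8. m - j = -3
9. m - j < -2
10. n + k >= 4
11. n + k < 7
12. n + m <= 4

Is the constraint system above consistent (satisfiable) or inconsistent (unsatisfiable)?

One satisfying assignment is m = 1, n = 2, k = 2, j = 4.
For the less obvious constraints — constraint 1: m - n = -1; constraint 2: k + n = 4; constraint 4: k - j = -2 — and the others hold by inspection.

Satisfiable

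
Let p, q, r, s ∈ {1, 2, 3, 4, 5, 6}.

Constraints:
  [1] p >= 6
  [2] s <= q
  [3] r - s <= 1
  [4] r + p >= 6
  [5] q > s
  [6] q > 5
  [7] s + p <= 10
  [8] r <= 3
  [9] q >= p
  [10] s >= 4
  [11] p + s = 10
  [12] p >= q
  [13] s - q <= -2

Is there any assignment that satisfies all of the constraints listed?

Take p = 6, q = 6, r = 2, s = 4. Then constraint 3: r - s = -2; constraint 4: r + p = 8, and every other listed constraint is also met.

Satisfiable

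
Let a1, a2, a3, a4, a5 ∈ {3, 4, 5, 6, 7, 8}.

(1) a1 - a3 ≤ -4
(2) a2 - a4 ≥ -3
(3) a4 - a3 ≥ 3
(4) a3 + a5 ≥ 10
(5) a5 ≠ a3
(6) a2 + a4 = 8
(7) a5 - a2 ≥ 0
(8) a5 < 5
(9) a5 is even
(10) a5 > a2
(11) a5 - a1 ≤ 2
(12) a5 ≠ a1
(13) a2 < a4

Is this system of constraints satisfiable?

Constraints 1, 2, 3, 7, and 11 give a2 − a4 ≥ -3, a4 − a3 ≥ 3, a3 − a1 ≥ 4, a1 − a5 ≥ -2, a5 − a2 ≥ 0.
Adding all 5 inequalities: the left sides telescope to 0, and the right sides sum to (-3) + 3 + 4 + (-2) + 0 = 2. So 0 ≥ 2, which is false.

Unsatisfiable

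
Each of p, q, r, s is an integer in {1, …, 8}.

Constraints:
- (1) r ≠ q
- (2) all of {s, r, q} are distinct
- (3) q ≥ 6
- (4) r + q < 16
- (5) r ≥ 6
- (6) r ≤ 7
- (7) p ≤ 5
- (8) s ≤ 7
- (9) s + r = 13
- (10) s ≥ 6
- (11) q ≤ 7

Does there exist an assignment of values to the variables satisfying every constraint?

Unsatisfiable

Constraints 3, 5, 6, 8, 10, and 11 confine each of s, r, q to the 2 values {6, 7}.
Constraint 2 requires all 3 of them to be distinct, but only 2 values are available — impossible by the pigeonhole principle.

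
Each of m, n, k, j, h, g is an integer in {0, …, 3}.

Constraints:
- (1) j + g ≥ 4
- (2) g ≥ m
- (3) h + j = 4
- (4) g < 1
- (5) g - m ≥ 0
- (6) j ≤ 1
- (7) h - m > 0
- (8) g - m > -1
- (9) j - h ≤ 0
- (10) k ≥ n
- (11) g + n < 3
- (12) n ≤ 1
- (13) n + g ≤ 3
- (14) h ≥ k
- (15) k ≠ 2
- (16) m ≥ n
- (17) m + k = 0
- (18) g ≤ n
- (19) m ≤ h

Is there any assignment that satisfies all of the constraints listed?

From constraint 6: j ≤ 1. From constraints 12 and 18: g ≤ n ≤ 1. Hence j + g ≤ 2. But constraint 1 requires j + g ≥ 4, and 4 > 2. Contradiction.

Unsatisfiable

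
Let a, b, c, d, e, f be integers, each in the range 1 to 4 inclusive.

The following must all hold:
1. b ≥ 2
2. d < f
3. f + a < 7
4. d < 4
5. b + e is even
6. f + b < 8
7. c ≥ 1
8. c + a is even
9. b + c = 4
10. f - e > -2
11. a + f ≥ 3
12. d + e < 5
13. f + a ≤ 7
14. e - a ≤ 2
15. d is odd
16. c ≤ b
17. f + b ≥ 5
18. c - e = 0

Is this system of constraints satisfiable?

Satisfiable

The assignment a = 2, b = 2, c = 2, d = 1, e = 2, f = 3 works:
  constraint 3 holds since f + a = 5.
  constraint 6 holds since f + b = 5.
  constraint 9 holds since b + c = 4.
The rest check out directly.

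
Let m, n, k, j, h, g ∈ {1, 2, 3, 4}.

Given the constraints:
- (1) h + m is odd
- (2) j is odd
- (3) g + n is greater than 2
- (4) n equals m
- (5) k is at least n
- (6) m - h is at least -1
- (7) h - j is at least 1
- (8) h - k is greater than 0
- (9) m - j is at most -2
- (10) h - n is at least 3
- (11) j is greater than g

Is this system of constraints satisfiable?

Constraints 6, 7, and 9 give h − j ≥ 1, j − m ≥ 2, m − h ≥ -1.
Adding all 3 inequalities: the left sides telescope to 0, and the right sides sum to 1 + 2 + (-1) = 2. So 0 ≥ 2, which is false.

Unsatisfiable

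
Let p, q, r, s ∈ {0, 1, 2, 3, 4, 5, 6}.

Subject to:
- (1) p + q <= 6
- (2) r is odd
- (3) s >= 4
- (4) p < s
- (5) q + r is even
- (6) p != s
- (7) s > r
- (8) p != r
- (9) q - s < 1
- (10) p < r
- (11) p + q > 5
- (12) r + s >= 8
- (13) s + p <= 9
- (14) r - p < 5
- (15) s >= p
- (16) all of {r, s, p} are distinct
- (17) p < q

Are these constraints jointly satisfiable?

Try p = 1, q = 5, r = 3, s = 5.
Check constraint 1: p + q = 6; constraint 9: q - s = 0; constraint 11: p + q = 6. The remaining constraints are straightforward to verify.

Satisfiable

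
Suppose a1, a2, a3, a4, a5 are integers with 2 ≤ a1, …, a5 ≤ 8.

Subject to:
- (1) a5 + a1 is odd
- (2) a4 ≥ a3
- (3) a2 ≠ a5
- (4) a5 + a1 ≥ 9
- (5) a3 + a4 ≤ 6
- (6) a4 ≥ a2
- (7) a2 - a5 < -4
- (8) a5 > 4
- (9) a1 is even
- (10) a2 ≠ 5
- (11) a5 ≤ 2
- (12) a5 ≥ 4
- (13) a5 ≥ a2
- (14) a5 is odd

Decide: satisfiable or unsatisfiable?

Unsatisfiable

From constraint 8: a5 ≥ 5. From constraint 11: a5 ≤ 2. But 2 < 5, so no value of a5 works.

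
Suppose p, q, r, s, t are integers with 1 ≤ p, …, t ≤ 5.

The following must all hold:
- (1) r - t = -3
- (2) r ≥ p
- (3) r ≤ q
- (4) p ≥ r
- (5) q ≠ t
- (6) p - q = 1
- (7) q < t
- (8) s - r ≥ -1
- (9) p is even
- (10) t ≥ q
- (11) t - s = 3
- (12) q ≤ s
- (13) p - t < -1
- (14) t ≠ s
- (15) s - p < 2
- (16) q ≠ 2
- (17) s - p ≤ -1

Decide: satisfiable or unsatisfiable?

Constraints 2, 3, 12, and 17 give r ≤ q, q ≤ s, s < p, p ≤ r. Chaining: r ≤ q ≤ s < p ≤ r, which forces r < r — impossible.

Unsatisfiable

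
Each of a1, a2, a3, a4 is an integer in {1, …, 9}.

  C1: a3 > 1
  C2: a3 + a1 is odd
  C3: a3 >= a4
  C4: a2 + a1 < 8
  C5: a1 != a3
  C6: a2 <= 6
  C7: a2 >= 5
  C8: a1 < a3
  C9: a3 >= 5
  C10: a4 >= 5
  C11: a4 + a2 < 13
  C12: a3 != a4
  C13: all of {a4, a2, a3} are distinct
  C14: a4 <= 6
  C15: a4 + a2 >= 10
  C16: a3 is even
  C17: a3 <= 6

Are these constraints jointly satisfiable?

Unsatisfiable

Constraints 6, 7, 9, 10, 14, and 17 confine each of a4, a2, a3 to the 2 values {5, 6}.
Constraint 13 requires all 3 of them to be distinct, but only 2 values are available — impossible by the pigeonhole principle.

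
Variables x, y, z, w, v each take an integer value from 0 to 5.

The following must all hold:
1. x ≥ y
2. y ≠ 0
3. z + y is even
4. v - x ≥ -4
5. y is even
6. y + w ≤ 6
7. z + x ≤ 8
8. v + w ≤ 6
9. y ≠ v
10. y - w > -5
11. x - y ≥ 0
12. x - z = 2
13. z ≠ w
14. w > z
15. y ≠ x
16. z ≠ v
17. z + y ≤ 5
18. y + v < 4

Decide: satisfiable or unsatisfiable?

Satisfiable

The assignment x = 4, y = 2, z = 2, w = 4, v = 1 works:
  constraint 4 holds since v - x = -3.
  constraint 6 holds since y + w = 6.
  constraint 7 holds since z + x = 6.
The rest check out directly.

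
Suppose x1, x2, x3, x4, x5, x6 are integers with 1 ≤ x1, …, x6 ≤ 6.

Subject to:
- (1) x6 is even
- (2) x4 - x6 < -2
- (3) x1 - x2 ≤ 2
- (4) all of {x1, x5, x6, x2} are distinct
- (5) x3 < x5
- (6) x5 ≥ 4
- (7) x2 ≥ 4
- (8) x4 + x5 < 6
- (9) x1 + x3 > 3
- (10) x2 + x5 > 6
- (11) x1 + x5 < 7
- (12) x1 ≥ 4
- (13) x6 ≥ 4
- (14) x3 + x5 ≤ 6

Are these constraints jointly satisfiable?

Constraints 6, 7, 12, and 13 confine each of x1, x5, x6, x2 to the 3 values {4, …, 6} (the domain already gives each ≤ 6).
Constraint 4 requires all 4 of them to be distinct, but only 3 values are available — impossible by the pigeonhole principle.

Unsatisfiable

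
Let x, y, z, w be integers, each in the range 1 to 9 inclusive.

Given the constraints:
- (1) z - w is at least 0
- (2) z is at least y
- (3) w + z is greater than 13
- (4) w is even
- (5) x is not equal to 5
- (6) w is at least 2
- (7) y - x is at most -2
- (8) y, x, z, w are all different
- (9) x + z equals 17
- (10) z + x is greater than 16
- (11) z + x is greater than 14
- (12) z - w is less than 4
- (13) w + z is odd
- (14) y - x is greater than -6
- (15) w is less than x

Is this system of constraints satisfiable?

The assignment x = 8, y = 5, z = 9, w = 6 works:
  constraint 1 holds since z - w = 3.
  constraint 3 holds since w + z = 15.
  constraint 7 holds since y - x = -3.
The rest check out directly.

Satisfiable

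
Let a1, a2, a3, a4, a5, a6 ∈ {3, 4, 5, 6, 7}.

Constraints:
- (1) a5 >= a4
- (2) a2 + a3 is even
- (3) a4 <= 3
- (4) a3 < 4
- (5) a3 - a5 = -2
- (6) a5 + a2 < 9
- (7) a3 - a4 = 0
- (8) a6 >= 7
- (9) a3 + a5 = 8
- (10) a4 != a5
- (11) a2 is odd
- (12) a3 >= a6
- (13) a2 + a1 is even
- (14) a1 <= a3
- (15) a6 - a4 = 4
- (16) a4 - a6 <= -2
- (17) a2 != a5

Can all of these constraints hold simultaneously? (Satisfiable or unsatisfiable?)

Unsatisfiable

From constraints 8 and 12: a3 ≥ a6 and a6 ≥ 7, so a3 ≥ 7. From constraint 4: a3 ≤ 3. But 3 < 7, so no value of a3 works.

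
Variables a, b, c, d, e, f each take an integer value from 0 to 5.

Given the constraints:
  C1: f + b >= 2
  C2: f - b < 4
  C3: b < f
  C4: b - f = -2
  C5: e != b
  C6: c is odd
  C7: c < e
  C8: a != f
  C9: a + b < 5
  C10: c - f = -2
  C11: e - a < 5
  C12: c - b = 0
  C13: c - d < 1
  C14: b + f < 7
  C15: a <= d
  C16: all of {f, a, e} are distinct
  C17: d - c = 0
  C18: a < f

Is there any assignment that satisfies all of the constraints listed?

Take a = 1, b = 1, c = 1, d = 1, e = 4, f = 3. Then constraint 1: f + b = 4; constraint 2: f - b = 2; constraint 4: b - f = -2, and every other listed constraint is also met.

Satisfiable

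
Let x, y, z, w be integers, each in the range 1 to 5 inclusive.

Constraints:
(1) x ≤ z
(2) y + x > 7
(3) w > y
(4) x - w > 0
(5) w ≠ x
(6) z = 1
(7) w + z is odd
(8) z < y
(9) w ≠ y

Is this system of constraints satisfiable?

Unsatisfiable

Constraints 1, 3, 4, and 8 give w < x, x ≤ z, z < y, y < w. Chaining: w < x ≤ z < y < w, which forces w < w — impossible.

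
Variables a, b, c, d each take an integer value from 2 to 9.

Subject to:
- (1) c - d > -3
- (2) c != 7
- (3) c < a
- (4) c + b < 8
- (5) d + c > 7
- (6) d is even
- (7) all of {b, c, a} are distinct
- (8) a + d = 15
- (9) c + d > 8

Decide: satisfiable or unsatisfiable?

Satisfiable

Setting (a, b, c, d) = (9, 2, 4, 6) satisfies everything: constraint 1: c - d = -2; constraint 4: c + b = 6, and the others follow.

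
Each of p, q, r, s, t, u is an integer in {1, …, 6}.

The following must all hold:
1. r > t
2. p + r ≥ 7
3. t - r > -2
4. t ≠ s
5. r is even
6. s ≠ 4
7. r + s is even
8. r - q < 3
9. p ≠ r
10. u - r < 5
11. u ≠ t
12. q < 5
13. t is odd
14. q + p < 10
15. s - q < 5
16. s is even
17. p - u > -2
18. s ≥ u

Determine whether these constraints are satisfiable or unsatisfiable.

Take p = 5, q = 4, r = 4, s = 6, t = 3, u = 6. Then constraint 2: p + r = 9; constraint 3: t - r = -1; constraint 8: r - q = 0, and every other listed constraint is also met.

Satisfiable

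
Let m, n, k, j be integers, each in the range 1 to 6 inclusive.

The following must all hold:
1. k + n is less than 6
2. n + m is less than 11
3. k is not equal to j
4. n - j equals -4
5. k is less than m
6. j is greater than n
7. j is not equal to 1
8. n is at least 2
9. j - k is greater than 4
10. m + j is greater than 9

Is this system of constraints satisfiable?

Satisfiable

One satisfying assignment is m = 6, n = 2, k = 1, j = 6.
For the less obvious constraints — constraint 1: k + n = 3; constraint 2: n + m = 8 — and the others hold by inspection.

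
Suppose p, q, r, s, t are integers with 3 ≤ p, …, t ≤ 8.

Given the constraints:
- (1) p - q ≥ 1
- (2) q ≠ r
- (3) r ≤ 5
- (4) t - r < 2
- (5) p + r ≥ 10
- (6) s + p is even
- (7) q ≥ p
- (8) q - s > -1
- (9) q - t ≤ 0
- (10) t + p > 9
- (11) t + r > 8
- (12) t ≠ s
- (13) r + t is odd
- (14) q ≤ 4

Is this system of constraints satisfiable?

From constraints 7 and 14: p ≤ q ≤ 4. From constraint 3: r ≤ 5. Hence p + r ≤ 9. But constraint 5 requires p + r ≥ 10, and 10 > 9. Contradiction.

Unsatisfiable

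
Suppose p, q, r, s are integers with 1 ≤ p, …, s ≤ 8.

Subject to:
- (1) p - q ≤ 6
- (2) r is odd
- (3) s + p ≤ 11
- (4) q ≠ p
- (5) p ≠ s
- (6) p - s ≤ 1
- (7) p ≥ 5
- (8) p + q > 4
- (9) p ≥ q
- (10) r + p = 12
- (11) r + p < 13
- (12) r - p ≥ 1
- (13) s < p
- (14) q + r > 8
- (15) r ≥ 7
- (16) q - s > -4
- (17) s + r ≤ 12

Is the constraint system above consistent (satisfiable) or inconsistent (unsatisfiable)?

Take p = 5, q = 2, r = 7, s = 4. Then constraint 1: p - q = 3; constraint 3: s + p = 9; constraint 6: p - s = 1, and every other listed constraint is also met.

Satisfiable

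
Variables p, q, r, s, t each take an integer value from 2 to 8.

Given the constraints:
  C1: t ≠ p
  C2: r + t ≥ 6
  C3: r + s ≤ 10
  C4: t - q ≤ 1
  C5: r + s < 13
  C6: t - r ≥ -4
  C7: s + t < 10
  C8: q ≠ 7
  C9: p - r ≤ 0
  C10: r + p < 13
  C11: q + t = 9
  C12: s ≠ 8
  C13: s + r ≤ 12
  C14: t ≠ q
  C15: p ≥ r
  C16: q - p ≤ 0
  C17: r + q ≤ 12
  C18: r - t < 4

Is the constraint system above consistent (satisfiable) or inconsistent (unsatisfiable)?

Setting (p, q, r, s, t) = (5, 5, 5, 5, 4) satisfies everything: constraint 2: r + t = 9; constraint 3: r + s = 10, and the others follow.

Satisfiable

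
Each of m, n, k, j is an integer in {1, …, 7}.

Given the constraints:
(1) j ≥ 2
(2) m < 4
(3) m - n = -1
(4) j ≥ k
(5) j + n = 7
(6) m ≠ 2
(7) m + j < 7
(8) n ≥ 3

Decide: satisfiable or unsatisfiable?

Take m = 3, n = 4, k = 3, j = 3. Then constraint 3: m - n = -1; constraint 5: j + n = 7; constraint 7: m + j = 6, and every other listed constraint is also met.

Satisfiable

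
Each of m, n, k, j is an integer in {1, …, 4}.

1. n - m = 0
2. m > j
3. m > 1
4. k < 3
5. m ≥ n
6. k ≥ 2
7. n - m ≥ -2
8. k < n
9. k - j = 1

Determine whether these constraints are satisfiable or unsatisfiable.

Satisfiable

Take m = 3, n = 3, k = 2, j = 1. Then constraint 1: n - m = 0; constraint 7: n - m = 0, and every other listed constraint is also met.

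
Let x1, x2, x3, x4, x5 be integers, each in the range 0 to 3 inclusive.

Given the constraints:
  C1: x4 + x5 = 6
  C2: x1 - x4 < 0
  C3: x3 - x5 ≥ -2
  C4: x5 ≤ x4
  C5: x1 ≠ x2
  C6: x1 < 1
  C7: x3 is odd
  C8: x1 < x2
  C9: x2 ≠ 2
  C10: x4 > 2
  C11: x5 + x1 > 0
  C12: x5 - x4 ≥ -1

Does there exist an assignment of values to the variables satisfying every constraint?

Setting (x1, x2, x3, x4, x5) = (0, 3, 3, 3, 3) satisfies everything: constraint 1: x4 + x5 = 6; constraint 2: x1 - x4 = -3, and the others follow.

Satisfiable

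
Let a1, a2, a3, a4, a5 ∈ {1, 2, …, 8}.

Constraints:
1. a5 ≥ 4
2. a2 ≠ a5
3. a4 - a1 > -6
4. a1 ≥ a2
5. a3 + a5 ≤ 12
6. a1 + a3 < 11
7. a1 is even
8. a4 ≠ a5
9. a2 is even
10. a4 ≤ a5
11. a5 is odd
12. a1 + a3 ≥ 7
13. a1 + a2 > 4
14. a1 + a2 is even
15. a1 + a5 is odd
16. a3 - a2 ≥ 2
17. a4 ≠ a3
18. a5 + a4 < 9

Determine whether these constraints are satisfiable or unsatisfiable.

One satisfying assignment is a1 = 4, a2 = 2, a3 = 5, a4 = 1, a5 = 7.
For the less obvious constraints — constraint 3: a4 - a1 = -3; constraint 5: a3 + a5 = 12; constraint 6: a1 + a3 = 9 — and the others hold by inspection.

Satisfiable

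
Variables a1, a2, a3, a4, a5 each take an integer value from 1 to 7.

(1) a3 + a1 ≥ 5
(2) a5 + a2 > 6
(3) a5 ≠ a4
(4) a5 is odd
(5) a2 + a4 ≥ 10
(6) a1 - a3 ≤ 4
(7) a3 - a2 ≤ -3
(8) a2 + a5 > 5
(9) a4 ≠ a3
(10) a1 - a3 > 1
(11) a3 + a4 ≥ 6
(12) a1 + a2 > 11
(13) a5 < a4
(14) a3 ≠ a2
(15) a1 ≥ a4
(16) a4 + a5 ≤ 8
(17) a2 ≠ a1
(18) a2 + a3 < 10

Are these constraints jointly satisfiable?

Satisfiable

The assignment a1 = 5, a2 = 7, a3 = 2, a4 = 5, a5 = 1 works:
  constraint 1 holds since a3 + a1 = 7.
  constraint 2 holds since a5 + a2 = 8.
The rest check out directly.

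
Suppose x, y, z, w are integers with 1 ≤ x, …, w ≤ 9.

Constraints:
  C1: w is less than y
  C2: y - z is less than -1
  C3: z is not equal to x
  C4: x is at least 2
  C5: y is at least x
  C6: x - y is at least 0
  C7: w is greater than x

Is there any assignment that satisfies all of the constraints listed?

Constraints 1, 6, and 7 give w < y, y ≤ x, x < w. Chaining: w < y ≤ x < w, which forces w < w — impossible.

Unsatisfiable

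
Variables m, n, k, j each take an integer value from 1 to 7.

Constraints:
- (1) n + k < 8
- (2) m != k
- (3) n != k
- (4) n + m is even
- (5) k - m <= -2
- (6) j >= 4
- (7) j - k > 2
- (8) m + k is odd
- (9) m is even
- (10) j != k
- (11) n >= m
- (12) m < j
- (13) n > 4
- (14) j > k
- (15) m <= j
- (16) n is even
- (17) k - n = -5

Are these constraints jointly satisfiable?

One satisfying assignment is m = 4, n = 6, k = 1, j = 6.
For the less obvious constraints — constraint 1: n + k = 7; constraint 5: k - m = -3 — and the others hold by inspection.

Satisfiable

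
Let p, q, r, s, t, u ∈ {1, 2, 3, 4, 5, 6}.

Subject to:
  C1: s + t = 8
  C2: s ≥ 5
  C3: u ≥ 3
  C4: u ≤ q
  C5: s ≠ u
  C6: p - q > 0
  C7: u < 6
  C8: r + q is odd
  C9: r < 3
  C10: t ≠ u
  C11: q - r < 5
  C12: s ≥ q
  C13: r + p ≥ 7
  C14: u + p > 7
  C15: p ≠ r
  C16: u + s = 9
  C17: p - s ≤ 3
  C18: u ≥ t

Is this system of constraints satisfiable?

Satisfiable

The assignment p = 6, q = 4, r = 1, s = 6, t = 2, u = 3 works:
  constraint 1 holds since s + t = 8.
  constraint 6 holds since p - q = 2.
The rest check out directly.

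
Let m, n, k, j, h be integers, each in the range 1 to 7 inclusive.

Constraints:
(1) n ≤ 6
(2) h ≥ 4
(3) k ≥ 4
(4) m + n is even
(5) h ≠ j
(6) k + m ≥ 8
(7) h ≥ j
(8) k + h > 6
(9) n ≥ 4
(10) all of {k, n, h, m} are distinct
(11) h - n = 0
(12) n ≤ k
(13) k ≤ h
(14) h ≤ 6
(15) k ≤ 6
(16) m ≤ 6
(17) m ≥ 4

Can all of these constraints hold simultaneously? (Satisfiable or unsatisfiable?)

Unsatisfiable

Constraints 1, 2, 3, 9, 14, 15, 16, and 17 confine each of k, n, h, m to the 3 values {4, …, 6}.
Constraint 10 requires all 4 of them to be distinct, but only 3 values are available — impossible by the pigeonhole principle.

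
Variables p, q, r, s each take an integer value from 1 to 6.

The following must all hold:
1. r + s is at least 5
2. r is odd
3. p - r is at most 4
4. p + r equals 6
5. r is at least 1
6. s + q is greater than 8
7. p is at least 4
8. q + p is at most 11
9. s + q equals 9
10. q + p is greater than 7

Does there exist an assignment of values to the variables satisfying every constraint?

Satisfiable

The assignment p = 5, q = 5, r = 1, s = 4 works:
  constraint 1 holds since r + s = 5.
  constraint 3 holds since p - r = 4.
The rest check out directly.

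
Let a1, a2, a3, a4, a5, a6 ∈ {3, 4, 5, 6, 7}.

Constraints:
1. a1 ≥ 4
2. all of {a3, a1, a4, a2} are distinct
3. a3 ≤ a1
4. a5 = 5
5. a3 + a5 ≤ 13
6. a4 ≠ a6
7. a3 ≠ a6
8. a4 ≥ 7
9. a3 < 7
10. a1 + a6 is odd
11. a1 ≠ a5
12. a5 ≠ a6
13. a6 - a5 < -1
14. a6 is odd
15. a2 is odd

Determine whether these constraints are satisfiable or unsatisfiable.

The assignment a1 = 6, a2 = 3, a3 = 5, a4 = 7, a5 = 5, a6 = 3 works:
  constraint 5 holds since a3 + a5 = 10.
  constraint 13 holds since a6 - a5 = -2.
The rest check out directly.

Satisfiable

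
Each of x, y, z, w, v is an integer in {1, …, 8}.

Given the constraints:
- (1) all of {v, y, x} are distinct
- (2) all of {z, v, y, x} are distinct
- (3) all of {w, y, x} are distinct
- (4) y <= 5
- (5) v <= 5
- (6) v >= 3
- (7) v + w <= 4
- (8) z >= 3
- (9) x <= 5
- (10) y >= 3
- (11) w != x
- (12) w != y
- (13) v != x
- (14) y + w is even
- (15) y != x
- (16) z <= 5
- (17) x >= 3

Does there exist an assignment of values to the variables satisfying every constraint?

Constraints 4, 5, 6, 8, 9, 10, 16, and 17 confine each of z, v, y, x to the 3 values {3, …, 5}.
Constraint 2 requires all 4 of them to be distinct, but only 3 values are available — impossible by the pigeonhole principle.

Unsatisfiable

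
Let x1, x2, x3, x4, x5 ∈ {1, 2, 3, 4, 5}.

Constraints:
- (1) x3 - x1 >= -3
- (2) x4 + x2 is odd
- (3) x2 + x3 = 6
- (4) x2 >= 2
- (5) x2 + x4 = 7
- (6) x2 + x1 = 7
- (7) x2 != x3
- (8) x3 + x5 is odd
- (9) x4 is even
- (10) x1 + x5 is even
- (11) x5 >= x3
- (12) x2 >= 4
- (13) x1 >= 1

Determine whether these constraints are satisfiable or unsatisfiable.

Take x1 = 2, x2 = 5, x3 = 1, x4 = 2, x5 = 2. Then constraint 1: x3 - x1 = -1; constraint 3: x2 + x3 = 6; constraint 5: x2 + x4 = 7, and every other listed constraint is also met.

Satisfiable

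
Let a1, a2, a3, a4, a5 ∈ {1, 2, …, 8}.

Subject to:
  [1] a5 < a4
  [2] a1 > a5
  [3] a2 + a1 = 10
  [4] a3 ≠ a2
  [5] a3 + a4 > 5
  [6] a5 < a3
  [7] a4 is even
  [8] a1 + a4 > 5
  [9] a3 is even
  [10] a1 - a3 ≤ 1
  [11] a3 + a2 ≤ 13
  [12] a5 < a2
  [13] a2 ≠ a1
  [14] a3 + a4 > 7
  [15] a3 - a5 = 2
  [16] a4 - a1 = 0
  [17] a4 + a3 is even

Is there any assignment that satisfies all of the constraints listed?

Try a1 = 4, a2 = 6, a3 = 4, a4 = 4, a5 = 2.
Check constraint 3: a2 + a1 = 10; constraint 5: a3 + a4 = 8; constraint 8: a1 + a4 = 8. The remaining constraints are straightforward to verify.

Satisfiable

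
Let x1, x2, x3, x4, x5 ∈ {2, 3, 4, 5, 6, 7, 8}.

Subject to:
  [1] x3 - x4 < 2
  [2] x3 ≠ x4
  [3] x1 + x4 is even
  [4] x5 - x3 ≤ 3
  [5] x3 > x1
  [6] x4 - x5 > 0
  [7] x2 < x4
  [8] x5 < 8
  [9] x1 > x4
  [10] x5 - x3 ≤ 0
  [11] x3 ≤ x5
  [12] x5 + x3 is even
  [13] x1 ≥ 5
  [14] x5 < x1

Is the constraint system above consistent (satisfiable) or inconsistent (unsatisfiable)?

Unsatisfiable

Constraints 5, 6, 9, and 11 give x5 < x4, x4 < x1, x1 < x3, x3 ≤ x5. Chaining: x5 < x4 < x1 < x3 ≤ x5, which forces x5 < x5 — impossible.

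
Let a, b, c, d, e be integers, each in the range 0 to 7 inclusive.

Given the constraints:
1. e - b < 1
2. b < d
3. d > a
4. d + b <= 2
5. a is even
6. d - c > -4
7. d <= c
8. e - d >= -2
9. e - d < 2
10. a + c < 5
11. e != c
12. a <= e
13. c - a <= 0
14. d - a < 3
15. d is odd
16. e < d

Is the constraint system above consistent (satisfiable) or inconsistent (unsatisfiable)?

Constraints 7, 12, 13, and 16 give c ≤ a, a ≤ e, e < d, d ≤ c. Chaining: c ≤ a ≤ e < d ≤ c, which forces c < c — impossible.

Unsatisfiable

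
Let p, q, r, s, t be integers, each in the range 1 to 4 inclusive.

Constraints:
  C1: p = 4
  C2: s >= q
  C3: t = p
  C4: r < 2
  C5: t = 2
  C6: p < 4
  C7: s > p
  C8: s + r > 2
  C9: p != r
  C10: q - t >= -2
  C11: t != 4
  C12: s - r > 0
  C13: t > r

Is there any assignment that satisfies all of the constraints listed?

Constraint 5 fixes t = 2 and constraint 1 fixes p = 4, but constraint 3 requires t = p. Since 2 ≠ 4, contradiction.

Unsatisfiable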